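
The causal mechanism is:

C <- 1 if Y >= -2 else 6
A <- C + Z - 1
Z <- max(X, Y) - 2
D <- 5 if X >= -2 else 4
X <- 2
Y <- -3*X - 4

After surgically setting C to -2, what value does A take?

-3

Under do(C=-2), the mechanism C <- 1 if Y >= -2 else 6 is discarded; C is fixed at -2.
Y = -3*X - 4  [with X=2]  = -10
Z = max(X, Y) - 2  [with X=2, Y=-10]  = 0
A = C + Z - 1  [with C=-2, Z=0]  = -3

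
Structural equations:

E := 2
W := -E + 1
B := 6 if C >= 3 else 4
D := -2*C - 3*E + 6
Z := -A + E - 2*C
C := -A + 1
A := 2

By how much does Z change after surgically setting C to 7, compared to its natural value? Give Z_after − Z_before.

-16

do(C=7) replaces the equation C := -A + 1 with the constant C = 7.
Z = -A + E - 2*C  [with A=2, E=2, C=7]  = -14
Without intervention: C = -A + 1  [with A=2]  = -1; Z = -A + E - 2*C  [with A=2, E=2, C=-1]  = 2.
Change = -14 − 2 = -16.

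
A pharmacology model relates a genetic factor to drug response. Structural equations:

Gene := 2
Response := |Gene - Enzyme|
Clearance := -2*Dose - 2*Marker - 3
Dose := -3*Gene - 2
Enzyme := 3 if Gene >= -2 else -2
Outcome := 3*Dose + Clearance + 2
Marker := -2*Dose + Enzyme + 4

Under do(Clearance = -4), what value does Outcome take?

Intervening sets Clearance = -4 and removes its equation (Clearance := -2*Dose - 2*Marker - 3).
Dose = -3*Gene - 2  [with Gene=2]  = -8
Outcome = 3*Dose + Clearance + 2  [with Dose=-8, Clearance=-4]  = -26

-26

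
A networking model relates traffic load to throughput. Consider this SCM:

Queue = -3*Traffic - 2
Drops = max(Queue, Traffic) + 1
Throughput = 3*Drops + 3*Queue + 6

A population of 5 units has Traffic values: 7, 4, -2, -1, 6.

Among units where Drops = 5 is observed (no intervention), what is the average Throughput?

Observing Drops=5 restricts to units where Drops's equation naturally yields 5: Traffic ∈ {4, -2}. In that subpopulation Throughput = -21, 33, mean 6.

6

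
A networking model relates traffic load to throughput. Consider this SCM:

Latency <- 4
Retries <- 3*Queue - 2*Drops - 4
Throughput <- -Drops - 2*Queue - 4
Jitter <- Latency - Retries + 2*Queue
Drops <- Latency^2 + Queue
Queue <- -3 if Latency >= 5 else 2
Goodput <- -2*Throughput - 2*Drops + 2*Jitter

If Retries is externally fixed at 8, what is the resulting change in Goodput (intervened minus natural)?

The intervention breaks the incoming arrows to Retries: Retries <- 3*Queue - 2*Drops - 4 no longer applies, and Retries = 8.
Queue = -3 if Latency >= 5 else 2  [with Latency=4]  = 2
Drops = Latency^2 + Queue  [with Latency=4, Queue=2]  = 18
Jitter = Latency - Retries + 2*Queue  [with Latency=4, Retries=8, Queue=2]  = 0
Throughput = -Drops - 2*Queue - 4  [with Drops=18, Queue=2]  = -26
Goodput = -2*Throughput - 2*Drops + 2*Jitter  [with Throughput=-26, Drops=18, Jitter=0]  = 16
Without intervention: Queue = -3 if Latency >= 5 else 2  [with Latency=4]  = 2; Drops = Latency^2 + Queue  [with Latency=4, Queue=2]  = 18; Retries = 3*Queue - 2*Drops - 4  [with Queue=2, Drops=18]  = -34; Jitter = Latency - Retries + 2*Queue  [with Latency=4, Retries=-34, Queue=2]  = 42; Throughput = -Drops - 2*Queue - 4  [with Drops=18, Queue=2]  = -26; Goodput = -2*Throughput - 2*Drops + 2*Jitter  [with Throughput=-26, Drops=18, Jitter=42]  = 100.
Change = 16 − 100 = -84.

-84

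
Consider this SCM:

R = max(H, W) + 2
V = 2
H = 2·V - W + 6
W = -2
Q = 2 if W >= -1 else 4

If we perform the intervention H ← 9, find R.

11

Intervening sets H = 9 and removes its equation (H = 2·V - W + 6).
R = max(H, W) + 2  [with H=9, W=-2]  = 11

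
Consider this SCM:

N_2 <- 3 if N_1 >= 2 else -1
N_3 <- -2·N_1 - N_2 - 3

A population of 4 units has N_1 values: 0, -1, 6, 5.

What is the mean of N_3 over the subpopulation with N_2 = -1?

-1

Conditioning on N_2=-1 selects the 2 unit(s) with N_1 ∈ {0, -1}. Their N_3 values: -2, 0. Mean = -1.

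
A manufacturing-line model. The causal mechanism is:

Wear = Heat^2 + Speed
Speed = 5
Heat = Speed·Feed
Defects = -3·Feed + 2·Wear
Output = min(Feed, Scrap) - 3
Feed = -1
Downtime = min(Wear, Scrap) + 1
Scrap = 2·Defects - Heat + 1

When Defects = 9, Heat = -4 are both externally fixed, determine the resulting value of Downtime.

Under do(Defects = 9, Heat = -4), each intervened variable's structural equation is replaced by its fixed value.
Wear = Heat^2 + Speed  [with Heat=-4, Speed=5]  = 21
Scrap = 2·Defects - Heat + 1  [with Defects=9, Heat=-4]  = 23
Downtime = min(Wear, Scrap) + 1  [with Wear=21, Scrap=23]  = 22

22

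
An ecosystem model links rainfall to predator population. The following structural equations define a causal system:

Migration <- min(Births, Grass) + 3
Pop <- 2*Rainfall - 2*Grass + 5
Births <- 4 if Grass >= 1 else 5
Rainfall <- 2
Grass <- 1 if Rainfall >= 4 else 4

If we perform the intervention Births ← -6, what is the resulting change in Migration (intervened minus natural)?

-10

The intervention breaks the incoming arrows to Births: Births <- 4 if Grass >= 1 else 5 no longer applies, and Births = -6.
Grass = 1 if Rainfall >= 4 else 4  [with Rainfall=2]  = 4
Migration = min(Births, Grass) + 3  [with Births=-6, Grass=4]  = -3
Without intervention: Grass = 1 if Rainfall >= 4 else 4  [with Rainfall=2]  = 4; Births = 4 if Grass >= 1 else 5  [with Grass=4]  = 4; Migration = min(Births, Grass) + 3  [with Births=4, Grass=4]  = 7.
Change = -3 − 7 = -10.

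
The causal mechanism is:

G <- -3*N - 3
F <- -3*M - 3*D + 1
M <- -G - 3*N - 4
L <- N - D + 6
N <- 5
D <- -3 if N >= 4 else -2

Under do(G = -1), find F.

64

The intervention breaks the incoming arrows to G: G <- -3*N - 3 no longer applies, and G = -1.
D = -3 if N >= 4 else -2  [with N=5]  = -3
M = -G - 3*N - 4  [with G=-1, N=5]  = -18
F = -3*M - 3*D + 1  [with M=-18, D=-3]  = 64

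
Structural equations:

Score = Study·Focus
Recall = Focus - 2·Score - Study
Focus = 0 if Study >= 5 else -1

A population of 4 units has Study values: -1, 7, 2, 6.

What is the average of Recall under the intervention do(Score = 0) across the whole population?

Under do(Score=0), Score's equation is replaced by Score=0 for every unit. Per-unit Recall: 0, -7, -3, -6. Mean = -4.

-4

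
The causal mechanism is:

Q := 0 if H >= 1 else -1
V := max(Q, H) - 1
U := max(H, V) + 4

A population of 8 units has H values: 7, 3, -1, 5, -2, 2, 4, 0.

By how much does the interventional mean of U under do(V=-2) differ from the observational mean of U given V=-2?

The intervention sets V=-2 in all 8 units regardless of H. Recomputing U per unit gives 11, 7, 3, 9, 2, 6, 8, 4; average 6.25.
Conditioning on V=-2 selects the 2 unit(s) with H ∈ {-1, -2}. Their U values: 3, 2. Mean = 2.5.
Difference = 6.25 − 2.5 = 3.75.

3.75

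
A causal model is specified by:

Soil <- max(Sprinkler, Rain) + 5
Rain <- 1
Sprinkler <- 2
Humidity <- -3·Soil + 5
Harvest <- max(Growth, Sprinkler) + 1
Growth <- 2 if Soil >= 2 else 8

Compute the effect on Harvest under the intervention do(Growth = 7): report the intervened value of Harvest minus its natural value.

5

Under do(Growth=7), the mechanism Growth <- 2 if Soil >= 2 else 8 is discarded; Growth is fixed at 7.
Harvest = max(Growth, Sprinkler) + 1  [with Growth=7, Sprinkler=2]  = 8
Without intervention: Soil = max(Sprinkler, Rain) + 5  [with Sprinkler=2, Rain=1]  = 7; Growth = 2 if Soil >= 2 else 8  [with Soil=7]  = 2; Harvest = max(Growth, Sprinkler) + 1  [with Growth=2, Sprinkler=2]  = 3.
Change = 8 − 3 = 5.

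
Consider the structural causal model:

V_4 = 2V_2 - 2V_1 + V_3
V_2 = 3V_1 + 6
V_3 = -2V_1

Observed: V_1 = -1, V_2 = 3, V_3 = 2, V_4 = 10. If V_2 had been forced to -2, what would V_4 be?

0

Under do(V_2=-2), the mechanism V_2 = 3V_1 + 6 is discarded; V_2 is fixed at -2.
V_3 = -2V_1  [with V_1=-1]  = 2
V_4 = 2V_2 - 2V_1 + V_3  [with V_2=-2, V_1=-1, V_3=2]  = 0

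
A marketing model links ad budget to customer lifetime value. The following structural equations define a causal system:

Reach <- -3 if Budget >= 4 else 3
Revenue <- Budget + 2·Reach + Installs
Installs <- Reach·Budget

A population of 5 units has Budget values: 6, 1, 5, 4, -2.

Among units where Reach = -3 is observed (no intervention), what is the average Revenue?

-16

Conditioning on Reach=-3 selects the 3 unit(s) with Budget ∈ {6, 5, 4}. Their Revenue values: -18, -16, -14. Mean = -16.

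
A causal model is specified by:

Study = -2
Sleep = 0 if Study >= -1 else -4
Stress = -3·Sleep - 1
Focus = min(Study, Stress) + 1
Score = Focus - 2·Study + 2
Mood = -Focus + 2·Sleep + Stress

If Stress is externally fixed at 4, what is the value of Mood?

The intervention breaks the incoming arrows to Stress: Stress = -3·Sleep - 1 no longer applies, and Stress = 4.
Sleep = 0 if Study >= -1 else -4  [with Study=-2]  = -4
Focus = min(Study, Stress) + 1  [with Study=-2, Stress=4]  = -1
Mood = -Focus + 2·Sleep + Stress  [with Focus=-1, Sleep=-4, Stress=4]  = -3

-3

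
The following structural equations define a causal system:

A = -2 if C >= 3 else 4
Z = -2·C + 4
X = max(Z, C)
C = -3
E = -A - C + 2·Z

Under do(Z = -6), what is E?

-13

Under do(Z=-6), the mechanism Z = -2·C + 4 is discarded; Z is fixed at -6.
A = -2 if C >= 3 else 4  [with C=-3]  = 4
E = -A - C + 2·Z  [with A=4, C=-3, Z=-6]  = -13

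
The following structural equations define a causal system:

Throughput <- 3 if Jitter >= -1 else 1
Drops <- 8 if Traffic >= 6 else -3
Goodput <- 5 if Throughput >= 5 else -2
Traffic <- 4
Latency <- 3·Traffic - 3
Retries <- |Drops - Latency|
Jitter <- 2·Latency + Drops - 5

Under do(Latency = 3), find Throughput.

1

Under do(Latency=3), the mechanism Latency <- 3·Traffic - 3 is discarded; Latency is fixed at 3.
Drops = 8 if Traffic >= 6 else -3  [with Traffic=4]  = -3
Jitter = 2·Latency + Drops - 5  [with Latency=3, Drops=-3]  = -2
Throughput = 3 if Jitter >= -1 else 1  [with Jitter=-2]  = 1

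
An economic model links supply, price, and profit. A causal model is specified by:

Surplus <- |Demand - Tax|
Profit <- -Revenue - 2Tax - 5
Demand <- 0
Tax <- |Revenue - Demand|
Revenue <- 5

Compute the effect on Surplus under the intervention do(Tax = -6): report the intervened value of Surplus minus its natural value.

do(Tax=-6) replaces the equation Tax <- |Revenue - Demand| with the constant Tax = -6.
Surplus = |Demand - Tax|  [with Demand=0, Tax=-6]  = 6
Without intervention: Tax = |Revenue - Demand|  [with Revenue=5, Demand=0]  = 5; Surplus = |Demand - Tax|  [with Demand=0, Tax=5]  = 5.
Change = 6 − 5 = 1.

1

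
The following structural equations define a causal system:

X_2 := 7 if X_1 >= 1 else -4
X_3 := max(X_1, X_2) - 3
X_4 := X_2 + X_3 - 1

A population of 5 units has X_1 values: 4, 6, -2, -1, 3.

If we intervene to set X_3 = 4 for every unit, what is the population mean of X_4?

do(X_3=4) breaks X_3's dependence on X_1. With X_3=4 fixed, X_4 across the units is 10, 10, -1, -1, 10, mean 5.6.

5.6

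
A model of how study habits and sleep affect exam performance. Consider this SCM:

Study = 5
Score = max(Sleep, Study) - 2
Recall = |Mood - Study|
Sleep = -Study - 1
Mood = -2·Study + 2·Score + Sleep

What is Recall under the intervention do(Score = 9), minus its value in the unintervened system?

-12

do(Score=9) replaces the equation Score = max(Sleep, Study) - 2 with the constant Score = 9.
Sleep = -Study - 1  [with Study=5]  = -6
Mood = -2·Study + 2·Score + Sleep  [with Study=5, Score=9, Sleep=-6]  = 2
Recall = |Mood - Study|  [with Mood=2, Study=5]  = 3
Without intervention: Sleep = -Study - 1  [with Study=5]  = -6; Score = max(Sleep, Study) - 2  [with Sleep=-6, Study=5]  = 3; Mood = -2·Study + 2·Score + Sleep  [with Study=5, Score=3, Sleep=-6]  = -10; Recall = |Mood - Study|  [with Mood=-10, Study=5]  = 15.
Change = 3 − 15 = -12.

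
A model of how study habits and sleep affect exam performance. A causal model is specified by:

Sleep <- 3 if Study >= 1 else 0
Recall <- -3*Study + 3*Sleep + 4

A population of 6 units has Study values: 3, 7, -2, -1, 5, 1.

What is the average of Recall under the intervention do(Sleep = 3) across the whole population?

6.5

Every unit gets Sleep=3 under the intervention. Recall values become 4, -8, 19, 16, -2, 10; E[Recall|do(Sleep=3)] = 6.5.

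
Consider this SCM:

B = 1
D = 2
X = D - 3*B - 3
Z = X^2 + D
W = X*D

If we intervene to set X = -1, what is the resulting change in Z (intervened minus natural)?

-15

The intervention breaks the incoming arrows to X: X = D - 3*B - 3 no longer applies, and X = -1.
Z = X^2 + D  [with X=-1, D=2]  = 3
Without intervention: X = D - 3*B - 3  [with D=2, B=1]  = -4; Z = X^2 + D  [with X=-4, D=2]  = 18.
Change = 3 − 18 = -15.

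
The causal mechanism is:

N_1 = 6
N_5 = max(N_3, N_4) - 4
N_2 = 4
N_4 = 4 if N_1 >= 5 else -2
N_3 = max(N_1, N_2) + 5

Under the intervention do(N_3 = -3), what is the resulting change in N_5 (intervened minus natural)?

-7

do(N_3=-3) replaces the equation N_3 = max(N_1, N_2) + 5 with the constant N_3 = -3.
N_4 = 4 if N_1 >= 5 else -2  [with N_1=6]  = 4
N_5 = max(N_3, N_4) - 4  [with N_3=-3, N_4=4]  = 0
Without intervention: N_3 = max(N_1, N_2) + 5  [with N_1=6, N_2=4]  = 11; N_4 = 4 if N_1 >= 5 else -2  [with N_1=6]  = 4; N_5 = max(N_3, N_4) - 4  [with N_3=11, N_4=4]  = 7.
Change = 0 − 7 = -7.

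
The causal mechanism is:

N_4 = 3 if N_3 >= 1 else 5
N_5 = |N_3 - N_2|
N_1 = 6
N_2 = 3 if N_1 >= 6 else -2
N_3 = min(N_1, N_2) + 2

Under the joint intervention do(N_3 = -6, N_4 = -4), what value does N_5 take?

Setting N_3 = -6, N_4 = -4 by intervention discards those variables' equations.
N_2 = 3 if N_1 >= 6 else -2  [with N_1=6]  = 3
N_5 = |N_3 - N_2|  [with N_3=-6, N_2=3]  = 9

9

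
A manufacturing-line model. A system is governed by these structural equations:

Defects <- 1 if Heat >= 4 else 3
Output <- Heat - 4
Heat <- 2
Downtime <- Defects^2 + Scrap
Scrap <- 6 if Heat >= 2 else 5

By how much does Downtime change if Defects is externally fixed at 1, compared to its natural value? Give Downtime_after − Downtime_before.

do(Defects=1) replaces the equation Defects <- 1 if Heat >= 4 else 3 with the constant Defects = 1.
Scrap = 6 if Heat >= 2 else 5  [with Heat=2]  = 6
Downtime = Defects^2 + Scrap  [with Defects=1, Scrap=6]  = 7
Without intervention: Defects = 1 if Heat >= 4 else 3  [with Heat=2]  = 3; Scrap = 6 if Heat >= 2 else 5  [with Heat=2]  = 6; Downtime = Defects^2 + Scrap  [with Defects=3, Scrap=6]  = 15.
Change = 7 − 15 = -8.

-8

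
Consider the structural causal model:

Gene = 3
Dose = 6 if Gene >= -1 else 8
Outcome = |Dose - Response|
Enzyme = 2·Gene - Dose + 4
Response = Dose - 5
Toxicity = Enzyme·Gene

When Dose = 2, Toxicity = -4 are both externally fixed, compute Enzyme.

8

Under do(Dose = 2, Toxicity = -4), each intervened variable's structural equation is replaced by its fixed value.
Enzyme = 2·Gene - Dose + 4  [with Gene=3, Dose=2]  = 8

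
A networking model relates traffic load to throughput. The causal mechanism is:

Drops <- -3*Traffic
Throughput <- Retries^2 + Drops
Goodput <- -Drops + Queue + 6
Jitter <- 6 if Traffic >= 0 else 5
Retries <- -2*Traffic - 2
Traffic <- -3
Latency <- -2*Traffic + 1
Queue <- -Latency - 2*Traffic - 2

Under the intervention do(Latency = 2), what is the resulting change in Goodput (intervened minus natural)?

do(Latency=2) replaces the equation Latency <- -2*Traffic + 1 with the constant Latency = 2.
Queue = -Latency - 2*Traffic - 2  [with Latency=2, Traffic=-3]  = 2
Drops = -3*Traffic  [with Traffic=-3]  = 9
Goodput = -Drops + Queue + 6  [with Drops=9, Queue=2]  = -1
Without intervention: Latency = -2*Traffic + 1  [with Traffic=-3]  = 7; Queue = -Latency - 2*Traffic - 2  [with Latency=7, Traffic=-3]  = -3; Drops = -3*Traffic  [with Traffic=-3]  = 9; Goodput = -Drops + Queue + 6  [with Drops=9, Queue=-3]  = -6.
Change = -1 − (-6) = 5.

5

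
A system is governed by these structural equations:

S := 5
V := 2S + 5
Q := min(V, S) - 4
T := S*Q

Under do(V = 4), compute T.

Under do(V=4), the mechanism V := 2S + 5 is discarded; V is fixed at 4.
Q = min(V, S) - 4  [with V=4, S=5]  = 0
T = S*Q  [with S=5, Q=0]  = 0

0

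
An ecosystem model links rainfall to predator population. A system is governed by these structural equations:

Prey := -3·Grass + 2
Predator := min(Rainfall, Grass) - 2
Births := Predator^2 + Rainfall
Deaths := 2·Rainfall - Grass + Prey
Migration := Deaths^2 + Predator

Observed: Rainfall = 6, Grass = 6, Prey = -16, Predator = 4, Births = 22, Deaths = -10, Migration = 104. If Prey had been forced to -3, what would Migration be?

13

The intervention breaks the incoming arrows to Prey: Prey := -3·Grass + 2 no longer applies, and Prey = -3.
Predator = min(Rainfall, Grass) - 2  [with Rainfall=6, Grass=6]  = 4
Deaths = 2·Rainfall - Grass + Prey  [with Rainfall=6, Grass=6, Prey=-3]  = 3
Migration = Deaths^2 + Predator  [with Deaths=3, Predator=4]  = 13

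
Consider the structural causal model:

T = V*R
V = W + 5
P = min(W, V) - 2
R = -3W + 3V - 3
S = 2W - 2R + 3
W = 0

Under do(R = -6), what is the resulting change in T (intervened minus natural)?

-90

Under do(R=-6), the mechanism R = -3W + 3V - 3 is discarded; R is fixed at -6.
V = W + 5  [with W=0]  = 5
T = V*R  [with V=5, R=-6]  = -30
Without intervention: V = W + 5  [with W=0]  = 5; R = -3W + 3V - 3  [with W=0, V=5]  = 12; T = V*R  [with V=5, R=12]  = 60.
Change = -30 − 60 = -90.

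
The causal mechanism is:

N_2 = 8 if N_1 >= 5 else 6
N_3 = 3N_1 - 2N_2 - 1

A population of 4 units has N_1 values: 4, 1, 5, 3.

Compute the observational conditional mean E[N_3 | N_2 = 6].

Conditioning on N_2=6 selects the 3 unit(s) with N_1 ∈ {4, 1, 3}. Their N_3 values: -1, -10, -4. Mean = -5.

-5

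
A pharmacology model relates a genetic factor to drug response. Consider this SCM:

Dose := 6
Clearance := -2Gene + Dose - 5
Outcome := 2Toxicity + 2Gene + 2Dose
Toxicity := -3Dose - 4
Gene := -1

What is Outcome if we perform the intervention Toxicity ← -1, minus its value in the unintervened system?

do(Toxicity=-1) replaces the equation Toxicity := -3Dose - 4 with the constant Toxicity = -1.
Outcome = 2Toxicity + 2Gene + 2Dose  [with Toxicity=-1, Gene=-1, Dose=6]  = 8
Without intervention: Toxicity = -3Dose - 4  [with Dose=6]  = -22; Outcome = 2Toxicity + 2Gene + 2Dose  [with Toxicity=-22, Gene=-1, Dose=6]  = -34.
Change = 8 − (-34) = 42.

42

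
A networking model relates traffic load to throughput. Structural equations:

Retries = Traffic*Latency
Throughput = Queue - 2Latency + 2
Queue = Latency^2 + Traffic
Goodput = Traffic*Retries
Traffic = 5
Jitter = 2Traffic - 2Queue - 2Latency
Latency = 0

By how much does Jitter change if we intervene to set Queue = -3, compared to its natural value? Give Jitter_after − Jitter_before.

16

do(Queue=-3) replaces the equation Queue = Latency^2 + Traffic with the constant Queue = -3.
Jitter = 2Traffic - 2Queue - 2Latency  [with Traffic=5, Queue=-3, Latency=0]  = 16
Without intervention: Queue = Latency^2 + Traffic  [with Latency=0, Traffic=5]  = 5; Jitter = 2Traffic - 2Queue - 2Latency  [with Traffic=5, Queue=5, Latency=0]  = 0.
Change = 16 − 0 = 16.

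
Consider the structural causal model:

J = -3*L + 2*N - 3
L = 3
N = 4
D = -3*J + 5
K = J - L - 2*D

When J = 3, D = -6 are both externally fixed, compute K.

Setting J = 3, D = -6 by intervention discards those variables' equations.
K = J - L - 2*D  [with J=3, L=3, D=-6]  = 12

12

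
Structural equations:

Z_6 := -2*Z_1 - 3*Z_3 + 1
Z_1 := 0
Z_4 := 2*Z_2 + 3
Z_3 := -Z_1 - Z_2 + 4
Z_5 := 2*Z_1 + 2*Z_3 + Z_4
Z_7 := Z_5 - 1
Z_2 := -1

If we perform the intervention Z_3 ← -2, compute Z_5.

-3

do(Z_3=-2) replaces the equation Z_3 := -Z_1 - Z_2 + 4 with the constant Z_3 = -2.
Z_4 = 2*Z_2 + 3  [with Z_2=-1]  = 1
Z_5 = 2*Z_1 + 2*Z_3 + Z_4  [with Z_1=0, Z_3=-2, Z_4=1]  = -3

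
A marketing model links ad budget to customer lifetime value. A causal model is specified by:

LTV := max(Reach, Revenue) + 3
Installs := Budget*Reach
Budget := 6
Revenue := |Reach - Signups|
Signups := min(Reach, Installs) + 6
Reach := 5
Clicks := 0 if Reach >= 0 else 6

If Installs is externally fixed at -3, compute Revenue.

Under do(Installs=-3), the mechanism Installs := Budget*Reach is discarded; Installs is fixed at -3.
Signups = min(Reach, Installs) + 6  [with Reach=5, Installs=-3]  = 3
Revenue = |Reach - Signups|  [with Reach=5, Signups=3]  = 2

2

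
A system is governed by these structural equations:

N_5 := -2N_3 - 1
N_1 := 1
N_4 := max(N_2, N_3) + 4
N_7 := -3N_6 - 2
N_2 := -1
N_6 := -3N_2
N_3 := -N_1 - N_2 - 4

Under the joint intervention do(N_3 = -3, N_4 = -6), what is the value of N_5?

Setting N_3 = -3, N_4 = -6 by intervention discards those variables' equations.
N_5 = -2N_3 - 1  [with N_3=-3]  = 5

5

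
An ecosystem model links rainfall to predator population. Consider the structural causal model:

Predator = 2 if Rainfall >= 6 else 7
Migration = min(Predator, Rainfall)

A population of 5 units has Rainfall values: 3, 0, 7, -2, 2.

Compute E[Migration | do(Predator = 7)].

Under do(Predator=7), Predator's equation is replaced by Predator=7 for every unit. Per-unit Migration: 3, 0, 7, -2, 2. Mean = 2.

2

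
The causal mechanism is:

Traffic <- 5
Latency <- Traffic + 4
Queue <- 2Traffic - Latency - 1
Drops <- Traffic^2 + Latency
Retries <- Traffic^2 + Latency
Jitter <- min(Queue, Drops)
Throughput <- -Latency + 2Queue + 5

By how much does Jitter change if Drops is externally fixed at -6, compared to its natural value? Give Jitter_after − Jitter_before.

Under do(Drops=-6), the mechanism Drops <- Traffic^2 + Latency is discarded; Drops is fixed at -6.
Latency = Traffic + 4  [with Traffic=5]  = 9
Queue = 2Traffic - Latency - 1  [with Traffic=5, Latency=9]  = 0
Jitter = min(Queue, Drops)  [with Queue=0, Drops=-6]  = -6
Without intervention: Latency = Traffic + 4  [with Traffic=5]  = 9; Queue = 2Traffic - Latency - 1  [with Traffic=5, Latency=9]  = 0; Drops = Traffic^2 + Latency  [with Traffic=5, Latency=9]  = 34; Jitter = min(Queue, Drops)  [with Queue=0, Drops=34]  = 0.
Change = -6 − 0 = -6.

-6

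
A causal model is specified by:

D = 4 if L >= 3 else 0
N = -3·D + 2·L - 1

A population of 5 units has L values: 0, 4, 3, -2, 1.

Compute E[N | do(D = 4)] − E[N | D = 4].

The intervention sets D=4 in all 5 units regardless of L. Recomputing N per unit gives -13, -5, -7, -17, -11; average -10.6.
Observing D=4 restricts to units where D's equation naturally yields 4: L ∈ {4, 3}. In that subpopulation N = -5, -7, mean -6.
Difference = -10.6 − (-6) = -4.6.

-4.6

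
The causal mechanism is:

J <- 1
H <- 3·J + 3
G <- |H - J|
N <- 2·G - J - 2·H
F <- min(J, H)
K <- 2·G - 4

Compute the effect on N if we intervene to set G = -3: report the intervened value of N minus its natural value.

-16

The intervention breaks the incoming arrows to G: G <- |H - J| no longer applies, and G = -3.
H = 3·J + 3  [with J=1]  = 6
N = 2·G - J - 2·H  [with G=-3, J=1, H=6]  = -19
Without intervention: H = 3·J + 3  [with J=1]  = 6; G = |H - J|  [with H=6, J=1]  = 5; N = 2·G - J - 2·H  [with G=5, J=1, H=6]  = -3.
Change = -19 − (-3) = -16.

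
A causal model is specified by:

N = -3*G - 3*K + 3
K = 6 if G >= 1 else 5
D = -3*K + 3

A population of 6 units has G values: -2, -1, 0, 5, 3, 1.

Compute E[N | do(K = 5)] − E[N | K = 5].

-6

do(K=5) breaks K's dependence on G. With K=5 fixed, N across the units is -6, -9, -12, -27, -21, -15, mean -15.
Observing K=5 restricts to units where K's equation naturally yields 5: G ∈ {-2, -1, 0}. In that subpopulation N = -6, -9, -12, mean -9.
Difference = -15 − (-9) = -6.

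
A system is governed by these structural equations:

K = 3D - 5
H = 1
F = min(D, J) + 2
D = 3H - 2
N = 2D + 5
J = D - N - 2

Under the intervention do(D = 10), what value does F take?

-15

Under do(D=10), the mechanism D = 3H - 2 is discarded; D is fixed at 10.
N = 2D + 5  [with D=10]  = 25
J = D - N - 2  [with D=10, N=25]  = -17
F = min(D, J) + 2  [with D=10, J=-17]  = -15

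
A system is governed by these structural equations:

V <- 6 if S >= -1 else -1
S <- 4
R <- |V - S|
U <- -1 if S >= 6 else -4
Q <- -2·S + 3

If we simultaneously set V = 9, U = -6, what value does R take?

5

Setting V = 9, U = -6 by intervention discards those variables' equations.
R = |V - S|  [with V=9, S=4]  = 5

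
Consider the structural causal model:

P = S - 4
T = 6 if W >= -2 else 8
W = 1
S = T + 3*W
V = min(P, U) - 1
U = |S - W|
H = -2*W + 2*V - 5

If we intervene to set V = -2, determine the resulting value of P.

do(V=-2) replaces the equation V = min(P, U) - 1 with the constant V = -2.
Since P is not a descendant of the intervened variable, it is unaffected.
T = 6 if W >= -2 else 8  [with W=1]  = 6
S = T + 3*W  [with T=6, W=1]  = 9
P = S - 4  [with S=9]  = 5

5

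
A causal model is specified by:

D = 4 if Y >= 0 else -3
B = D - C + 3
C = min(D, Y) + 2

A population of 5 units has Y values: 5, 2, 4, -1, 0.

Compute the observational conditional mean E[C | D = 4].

4.5

E[C|D=4] averages over only the 4 units with D=4 (Y = 5, 2, 4, 0): C = 6, 4, 6, 2, mean 4.5.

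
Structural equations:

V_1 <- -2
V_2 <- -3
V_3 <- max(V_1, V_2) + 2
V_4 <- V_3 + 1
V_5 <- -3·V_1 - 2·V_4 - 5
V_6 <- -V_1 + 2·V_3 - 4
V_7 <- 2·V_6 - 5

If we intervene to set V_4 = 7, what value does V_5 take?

-13

Intervening sets V_4 = 7 and removes its equation (V_4 <- V_3 + 1).
V_5 = -3·V_1 - 2·V_4 - 5  [with V_1=-2, V_4=7]  = -13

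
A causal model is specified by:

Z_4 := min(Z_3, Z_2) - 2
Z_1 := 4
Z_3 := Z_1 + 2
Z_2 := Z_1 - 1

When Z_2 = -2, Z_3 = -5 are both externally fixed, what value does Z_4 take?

Setting Z_2 = -2, Z_3 = -5 by intervention discards those variables' equations.
Z_4 = min(Z_3, Z_2) - 2  [with Z_3=-5, Z_2=-2]  = -7

-7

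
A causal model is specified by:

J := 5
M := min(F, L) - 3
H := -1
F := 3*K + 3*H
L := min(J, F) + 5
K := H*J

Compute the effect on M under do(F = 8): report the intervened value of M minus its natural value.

26

Under do(F=8), the mechanism F := 3*K + 3*H is discarded; F is fixed at 8.
L = min(J, F) + 5  [with J=5, F=8]  = 10
M = min(F, L) - 3  [with F=8, L=10]  = 5
Without intervention: K = H*J  [with H=-1, J=5]  = -5; F = 3*K + 3*H  [with K=-5, H=-1]  = -18; L = min(J, F) + 5  [with J=5, F=-18]  = -13; M = min(F, L) - 3  [with F=-18, L=-13]  = -21.
Change = 5 − (-21) = 26.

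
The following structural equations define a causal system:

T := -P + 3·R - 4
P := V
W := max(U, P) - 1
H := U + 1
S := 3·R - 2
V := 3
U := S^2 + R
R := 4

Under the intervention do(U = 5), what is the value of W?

4

do(U=5) replaces the equation U := S^2 + R with the constant U = 5.
P = V  [with V=3]  = 3
W = max(U, P) - 1  [with U=5, P=3]  = 4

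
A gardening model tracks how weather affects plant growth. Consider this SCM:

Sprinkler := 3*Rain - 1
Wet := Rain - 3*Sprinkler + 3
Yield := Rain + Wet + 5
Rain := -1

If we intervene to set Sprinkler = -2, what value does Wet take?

8

The intervention breaks the incoming arrows to Sprinkler: Sprinkler := 3*Rain - 1 no longer applies, and Sprinkler = -2.
Wet = Rain - 3*Sprinkler + 3  [with Rain=-1, Sprinkler=-2]  = 8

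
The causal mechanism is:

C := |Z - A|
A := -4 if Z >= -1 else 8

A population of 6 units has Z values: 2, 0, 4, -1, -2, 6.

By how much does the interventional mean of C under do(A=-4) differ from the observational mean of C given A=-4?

-0.7

The intervention sets A=-4 in all 6 units regardless of Z. Recomputing C per unit gives 6, 4, 8, 3, 2, 10; average 5.5.
Conditioning on A=-4 selects the 5 unit(s) with Z ∈ {2, 0, 4, -1, 6}. Their C values: 6, 4, 8, 3, 10. Mean = 6.2.
Difference = 5.5 − 6.2 = -0.7.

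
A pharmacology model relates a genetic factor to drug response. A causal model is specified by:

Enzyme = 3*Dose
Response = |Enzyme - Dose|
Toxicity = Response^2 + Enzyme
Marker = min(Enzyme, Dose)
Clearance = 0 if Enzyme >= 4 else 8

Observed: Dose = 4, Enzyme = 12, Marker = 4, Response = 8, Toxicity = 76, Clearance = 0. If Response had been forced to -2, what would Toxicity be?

16

Intervening sets Response = -2 and removes its equation (Response = |Enzyme - Dose|).
Enzyme = 3*Dose  [with Dose=4]  = 12
Toxicity = Response^2 + Enzyme  [with Response=-2, Enzyme=12]  = 16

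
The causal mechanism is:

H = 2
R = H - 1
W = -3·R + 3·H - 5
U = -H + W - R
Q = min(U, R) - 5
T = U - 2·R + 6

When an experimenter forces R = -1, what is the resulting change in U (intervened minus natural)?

8

Under do(R=-1), the mechanism R = H - 1 is discarded; R is fixed at -1.
W = -3·R + 3·H - 5  [with R=-1, H=2]  = 4
U = -H + W - R  [with H=2, W=4, R=-1]  = 3
Without intervention: R = H - 1  [with H=2]  = 1; W = -3·R + 3·H - 5  [with R=1, H=2]  = -2; U = -H + W - R  [with H=2, W=-2, R=1]  = -5.
Change = 3 − (-5) = 8.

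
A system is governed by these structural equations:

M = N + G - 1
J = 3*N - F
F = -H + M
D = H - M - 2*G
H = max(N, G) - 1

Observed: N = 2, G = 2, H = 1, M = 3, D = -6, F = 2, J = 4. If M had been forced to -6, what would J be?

13

The intervention breaks the incoming arrows to M: M = N + G - 1 no longer applies, and M = -6.
H = max(N, G) - 1  [with N=2, G=2]  = 1
F = -H + M  [with H=1, M=-6]  = -7
J = 3*N - F  [with N=2, F=-7]  = 13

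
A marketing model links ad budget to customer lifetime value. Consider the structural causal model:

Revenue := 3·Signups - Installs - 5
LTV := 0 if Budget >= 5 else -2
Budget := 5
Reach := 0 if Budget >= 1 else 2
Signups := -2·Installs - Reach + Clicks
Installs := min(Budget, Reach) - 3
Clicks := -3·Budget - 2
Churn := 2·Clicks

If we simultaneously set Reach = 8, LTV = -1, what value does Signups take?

Under do(Reach = 8, LTV = -1), each intervened variable's structural equation is replaced by its fixed value.
Clicks = -3·Budget - 2  [with Budget=5]  = -17
Installs = min(Budget, Reach) - 3  [with Budget=5, Reach=8]  = 2
Signups = -2·Installs - Reach + Clicks  [with Installs=2, Reach=8, Clicks=-17]  = -29

-29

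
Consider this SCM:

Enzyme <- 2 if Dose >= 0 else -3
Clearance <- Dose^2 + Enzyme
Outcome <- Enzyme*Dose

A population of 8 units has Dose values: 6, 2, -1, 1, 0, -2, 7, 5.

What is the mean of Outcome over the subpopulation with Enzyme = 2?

E[Outcome|Enzyme=2] averages over only the 6 units with Enzyme=2 (Dose = 6, 2, 1, 0, 7, 5): Outcome = 12, 4, 2, 0, 14, 10, mean 7.

7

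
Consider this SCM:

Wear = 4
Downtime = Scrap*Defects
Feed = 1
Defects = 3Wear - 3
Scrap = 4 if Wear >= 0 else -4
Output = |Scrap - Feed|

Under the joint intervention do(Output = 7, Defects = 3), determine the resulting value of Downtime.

The joint intervention fixes Output = 7, Defects = 3, removing each variable's own equation.
Scrap = 4 if Wear >= 0 else -4  [with Wear=4]  = 4
Downtime = Scrap*Defects  [with Scrap=4, Defects=3]  = 12

12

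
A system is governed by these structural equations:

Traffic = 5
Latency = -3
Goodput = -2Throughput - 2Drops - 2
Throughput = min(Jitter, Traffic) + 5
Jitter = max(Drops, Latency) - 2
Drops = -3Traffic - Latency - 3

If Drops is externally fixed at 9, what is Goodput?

-40

The intervention breaks the incoming arrows to Drops: Drops = -3Traffic - Latency - 3 no longer applies, and Drops = 9.
Jitter = max(Drops, Latency) - 2  [with Drops=9, Latency=-3]  = 7
Throughput = min(Jitter, Traffic) + 5  [with Jitter=7, Traffic=5]  = 10
Goodput = -2Throughput - 2Drops - 2  [with Throughput=10, Drops=9]  = -40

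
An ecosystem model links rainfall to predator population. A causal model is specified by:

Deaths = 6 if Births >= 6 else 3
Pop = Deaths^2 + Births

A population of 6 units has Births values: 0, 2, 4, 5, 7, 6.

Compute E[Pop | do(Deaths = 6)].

40

Every unit gets Deaths=6 under the intervention. Pop values become 36, 38, 40, 41, 43, 42; E[Pop|do(Deaths=6)] = 40.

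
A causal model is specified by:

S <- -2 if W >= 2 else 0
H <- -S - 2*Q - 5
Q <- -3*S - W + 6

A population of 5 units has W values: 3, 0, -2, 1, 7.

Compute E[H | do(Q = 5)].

Under do(Q=5), Q's equation is replaced by Q=5 for every unit. Per-unit H: -13, -15, -15, -15, -13. Mean = -14.2.

-14.2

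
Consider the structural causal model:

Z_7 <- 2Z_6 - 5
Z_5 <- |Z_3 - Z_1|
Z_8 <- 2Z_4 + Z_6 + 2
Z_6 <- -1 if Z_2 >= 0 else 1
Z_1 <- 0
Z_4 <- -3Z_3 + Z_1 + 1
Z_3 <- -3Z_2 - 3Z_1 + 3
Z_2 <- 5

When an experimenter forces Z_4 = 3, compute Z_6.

-1

Under do(Z_4=3), the mechanism Z_4 <- -3Z_3 + Z_1 + 1 is discarded; Z_4 is fixed at 3.
Since Z_6 is not a descendant of the intervened variable, it is unaffected.
Z_6 = -1 if Z_2 >= 0 else 1  [with Z_2=5]  = -1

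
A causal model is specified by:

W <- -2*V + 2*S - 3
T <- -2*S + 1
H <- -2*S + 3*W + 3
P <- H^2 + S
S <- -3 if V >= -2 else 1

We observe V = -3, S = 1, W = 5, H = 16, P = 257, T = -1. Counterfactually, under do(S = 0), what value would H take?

Under do(S=0), the mechanism S <- -3 if V >= -2 else 1 is discarded; S is fixed at 0.
W = -2*V + 2*S - 3  [with V=-3, S=0]  = 3
H = -2*S + 3*W + 3  [with S=0, W=3]  = 12

12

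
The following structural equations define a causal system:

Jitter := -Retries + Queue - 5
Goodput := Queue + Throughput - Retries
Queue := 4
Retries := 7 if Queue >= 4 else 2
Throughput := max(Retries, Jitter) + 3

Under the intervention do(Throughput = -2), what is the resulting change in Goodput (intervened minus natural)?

-12

Intervening sets Throughput = -2 and removes its equation (Throughput := max(Retries, Jitter) + 3).
Retries = 7 if Queue >= 4 else 2  [with Queue=4]  = 7
Goodput = Queue + Throughput - Retries  [with Queue=4, Throughput=-2, Retries=7]  = -5
Without intervention: Retries = 7 if Queue >= 4 else 2  [with Queue=4]  = 7; Jitter = -Retries + Queue - 5  [with Retries=7, Queue=4]  = -8; Throughput = max(Retries, Jitter) + 3  [with Retries=7, Jitter=-8]  = 10; Goodput = Queue + Throughput - Retries  [with Queue=4, Throughput=10, Retries=7]  = 7.
Change = -5 − 7 = -12.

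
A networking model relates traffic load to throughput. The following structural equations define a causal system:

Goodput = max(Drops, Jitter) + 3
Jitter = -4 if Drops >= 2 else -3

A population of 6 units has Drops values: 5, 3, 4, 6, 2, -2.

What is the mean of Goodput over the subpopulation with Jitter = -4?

7

E[Goodput|Jitter=-4] averages over only the 5 units with Jitter=-4 (Drops = 5, 3, 4, 6, 2): Goodput = 8, 6, 7, 9, 5, mean 7.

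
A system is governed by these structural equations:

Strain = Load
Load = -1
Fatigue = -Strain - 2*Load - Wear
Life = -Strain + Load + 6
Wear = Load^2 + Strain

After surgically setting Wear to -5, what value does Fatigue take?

The intervention breaks the incoming arrows to Wear: Wear = Load^2 + Strain no longer applies, and Wear = -5.
Strain = Load  [with Load=-1]  = -1
Fatigue = -Strain - 2*Load - Wear  [with Strain=-1, Load=-1, Wear=-5]  = 8

8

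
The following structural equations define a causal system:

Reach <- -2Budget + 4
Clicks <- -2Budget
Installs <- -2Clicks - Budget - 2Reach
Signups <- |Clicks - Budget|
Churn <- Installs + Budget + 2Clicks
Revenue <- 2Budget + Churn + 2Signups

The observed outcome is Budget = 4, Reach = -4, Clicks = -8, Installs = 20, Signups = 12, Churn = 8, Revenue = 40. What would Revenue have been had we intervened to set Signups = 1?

18

Under do(Signups=1), the mechanism Signups <- |Clicks - Budget| is discarded; Signups is fixed at 1.
Reach = -2Budget + 4  [with Budget=4]  = -4
Clicks = -2Budget  [with Budget=4]  = -8
Installs = -2Clicks - Budget - 2Reach  [with Clicks=-8, Budget=4, Reach=-4]  = 20
Churn = Installs + Budget + 2Clicks  [with Installs=20, Budget=4, Clicks=-8]  = 8
Revenue = 2Budget + Churn + 2Signups  [with Budget=4, Churn=8, Signups=1]  = 18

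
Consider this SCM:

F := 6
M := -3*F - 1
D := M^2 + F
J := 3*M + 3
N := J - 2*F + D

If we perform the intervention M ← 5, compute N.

37

do(M=5) replaces the equation M := -3*F - 1 with the constant M = 5.
D = M^2 + F  [with M=5, F=6]  = 31
J = 3*M + 3  [with M=5]  = 18
N = J - 2*F + D  [with J=18, F=6, D=31]  = 37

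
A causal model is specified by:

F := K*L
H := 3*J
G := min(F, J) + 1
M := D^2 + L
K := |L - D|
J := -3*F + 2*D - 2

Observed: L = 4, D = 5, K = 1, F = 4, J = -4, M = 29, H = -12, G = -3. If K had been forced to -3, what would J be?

44

do(K=-3) replaces the equation K := |L - D| with the constant K = -3.
F = K*L  [with K=-3, L=4]  = -12
J = -3*F + 2*D - 2  [with F=-12, D=5]  = 44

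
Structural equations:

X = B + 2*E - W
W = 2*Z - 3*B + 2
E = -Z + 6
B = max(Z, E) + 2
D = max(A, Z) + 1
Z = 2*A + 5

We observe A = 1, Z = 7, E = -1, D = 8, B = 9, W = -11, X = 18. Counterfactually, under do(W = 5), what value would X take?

Intervening sets W = 5 and removes its equation (W = 2*Z - 3*B + 2).
Z = 2*A + 5  [with A=1]  = 7
E = -Z + 6  [with Z=7]  = -1
B = max(Z, E) + 2  [with Z=7, E=-1]  = 9
X = B + 2*E - W  [with B=9, E=-1, W=5]  = 2

2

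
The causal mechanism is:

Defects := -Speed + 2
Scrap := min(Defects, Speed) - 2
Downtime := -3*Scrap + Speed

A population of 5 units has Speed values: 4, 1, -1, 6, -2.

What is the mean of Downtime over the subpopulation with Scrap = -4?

E[Downtime|Scrap=-4] averages over only the 2 units with Scrap=-4 (Speed = 4, -2): Downtime = 16, 10, mean 13.

13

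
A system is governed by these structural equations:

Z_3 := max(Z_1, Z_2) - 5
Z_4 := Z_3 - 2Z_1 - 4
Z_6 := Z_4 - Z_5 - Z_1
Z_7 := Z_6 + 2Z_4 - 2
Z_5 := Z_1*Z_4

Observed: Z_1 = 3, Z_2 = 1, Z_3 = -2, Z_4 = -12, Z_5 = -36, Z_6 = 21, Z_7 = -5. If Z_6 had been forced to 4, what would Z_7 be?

-22

Intervening sets Z_6 = 4 and removes its equation (Z_6 := Z_4 - Z_5 - Z_1).
Z_3 = max(Z_1, Z_2) - 5  [with Z_1=3, Z_2=1]  = -2
Z_4 = Z_3 - 2Z_1 - 4  [with Z_3=-2, Z_1=3]  = -12
Z_7 = Z_6 + 2Z_4 - 2  [with Z_6=4, Z_4=-12]  = -22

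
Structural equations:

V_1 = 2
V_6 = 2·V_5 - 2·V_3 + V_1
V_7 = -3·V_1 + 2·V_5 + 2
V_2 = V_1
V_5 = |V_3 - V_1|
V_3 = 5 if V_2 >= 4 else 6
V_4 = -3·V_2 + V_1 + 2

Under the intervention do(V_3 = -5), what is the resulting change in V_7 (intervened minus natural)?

The intervention breaks the incoming arrows to V_3: V_3 = 5 if V_2 >= 4 else 6 no longer applies, and V_3 = -5.
V_5 = |V_3 - V_1|  [with V_3=-5, V_1=2]  = 7
V_7 = -3·V_1 + 2·V_5 + 2  [with V_1=2, V_5=7]  = 10
Without intervention: V_2 = V_1  [with V_1=2]  = 2; V_3 = 5 if V_2 >= 4 else 6  [with V_2=2]  = 6; V_5 = |V_3 - V_1|  [with V_3=6, V_1=2]  = 4; V_7 = -3·V_1 + 2·V_5 + 2  [with V_1=2, V_5=4]  = 4.
Change = 10 − 4 = 6.

6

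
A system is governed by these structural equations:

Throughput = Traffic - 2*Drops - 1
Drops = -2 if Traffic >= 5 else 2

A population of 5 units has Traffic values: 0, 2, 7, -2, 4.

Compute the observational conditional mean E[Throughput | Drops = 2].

Conditioning on Drops=2 selects the 4 unit(s) with Traffic ∈ {0, 2, -2, 4}. Their Throughput values: -5, -3, -7, -1. Mean = -4.

-4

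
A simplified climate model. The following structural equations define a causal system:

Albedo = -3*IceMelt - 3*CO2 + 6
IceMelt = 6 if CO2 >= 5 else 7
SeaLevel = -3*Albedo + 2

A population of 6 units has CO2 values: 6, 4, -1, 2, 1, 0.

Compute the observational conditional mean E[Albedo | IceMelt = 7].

Conditioning on IceMelt=7 selects the 5 unit(s) with CO2 ∈ {4, -1, 2, 1, 0}. Their Albedo values: -27, -12, -21, -18, -15. Mean = -18.6.

-18.6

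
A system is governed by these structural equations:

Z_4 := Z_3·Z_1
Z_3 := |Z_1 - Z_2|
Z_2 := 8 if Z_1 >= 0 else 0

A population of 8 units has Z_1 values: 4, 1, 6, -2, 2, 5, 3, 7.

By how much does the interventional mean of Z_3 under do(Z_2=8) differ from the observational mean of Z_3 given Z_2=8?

do(Z_2=8) breaks Z_2's dependence on Z_1. With Z_2=8 fixed, Z_3 across the units is 4, 7, 2, 10, 6, 3, 5, 1, mean 4.75.
Conditioning on Z_2=8 selects the 7 unit(s) with Z_1 ∈ {4, 1, 6, 2, 5, 3, 7}. Their Z_3 values: 4, 7, 2, 6, 3, 5, 1. Mean = 4.
Difference = 4.75 − 4 = 0.75.

0.75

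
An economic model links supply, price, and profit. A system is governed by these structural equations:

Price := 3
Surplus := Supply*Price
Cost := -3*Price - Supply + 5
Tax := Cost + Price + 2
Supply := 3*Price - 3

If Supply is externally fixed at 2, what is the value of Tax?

Under do(Supply=2), the mechanism Supply := 3*Price - 3 is discarded; Supply is fixed at 2.
Cost = -3*Price - Supply + 5  [with Price=3, Supply=2]  = -6
Tax = Cost + Price + 2  [with Cost=-6, Price=3]  = -1

-1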